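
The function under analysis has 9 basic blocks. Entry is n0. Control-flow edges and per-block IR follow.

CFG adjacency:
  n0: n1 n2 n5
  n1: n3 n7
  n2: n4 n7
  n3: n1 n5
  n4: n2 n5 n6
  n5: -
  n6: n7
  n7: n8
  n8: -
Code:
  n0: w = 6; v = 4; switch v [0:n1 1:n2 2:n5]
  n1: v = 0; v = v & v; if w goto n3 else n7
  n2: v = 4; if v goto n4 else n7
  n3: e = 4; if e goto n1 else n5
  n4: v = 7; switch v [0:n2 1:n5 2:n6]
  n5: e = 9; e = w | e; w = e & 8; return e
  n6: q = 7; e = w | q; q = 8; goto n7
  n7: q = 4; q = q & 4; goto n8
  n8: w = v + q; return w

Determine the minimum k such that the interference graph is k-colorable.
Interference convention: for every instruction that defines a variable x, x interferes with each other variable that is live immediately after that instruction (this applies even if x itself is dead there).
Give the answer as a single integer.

Answer: 3

Working:
def/use:
  n0: {v,w} / ∅
  n1: {v} / {w}
  n2: {v} / ∅
  n3: {e} / ∅
  n4: {v} / ∅
  n5: {e,w} / {w}
  n6: {e,q} / {w}
  n7: {q} / ∅
  n8: {w} / {q,v}

Backward fixpoint:
  n0: in=∅ out={w}
  n1: in={w} out={v,w}
  n2: in={w} out={v,w}
  n3: in={w} out={w}
  n4: in={w} out={v,w}
  n5: in={w} out=∅
  n6: in={v,w} out={v}
  n7: in={v} out={q,v}
  n8: in={q,v} out=∅

Interfere edges:
  e — {v,w}
  q — {v,w}
  v — {e,q,w}
  w — {e,q,v}

Registers:
  clique {e,v,w} ⇒ need ≥ 3
  3-colouring: R0={v}  R1={w}  R2={e,q}
  χ = 3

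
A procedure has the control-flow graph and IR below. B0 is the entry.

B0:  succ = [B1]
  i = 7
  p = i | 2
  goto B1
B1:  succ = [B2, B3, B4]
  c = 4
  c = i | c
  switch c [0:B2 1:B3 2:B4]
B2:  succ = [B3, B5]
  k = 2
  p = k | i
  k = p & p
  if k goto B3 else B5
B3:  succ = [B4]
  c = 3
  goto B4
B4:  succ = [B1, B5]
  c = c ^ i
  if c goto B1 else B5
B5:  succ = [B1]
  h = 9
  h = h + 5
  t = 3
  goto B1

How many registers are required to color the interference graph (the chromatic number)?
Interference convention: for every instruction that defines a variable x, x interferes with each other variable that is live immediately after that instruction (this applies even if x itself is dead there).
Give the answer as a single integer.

def/use:
  B0: {i,p} / ∅
  B1: {c} / {i}
  B2: {k,p} / {i}
  B3: {c} / ∅
  B4: {c} / {c,i}
  B5: {h,t} / ∅

Liveness:
  live B0: ∅→{i}
  live B1: {i}→{c,i}
  live B2: {i}→{i}
  live B3: {i}→{c,i}
  live B4: {c,i}→{i}
  live B5: {i}→{i}

Conflict graph:
  c↔{i}
  h↔{i}
  i↔{c,h,k,p,t}
  k↔{i}
  p↔{i}
  t↔{i}

Colouring:
  clique {c,i} ⇒ need ≥ 2
  2-colouring: r0={i}  r1={c,h,k,p,t}
  χ = 2

Answer: 2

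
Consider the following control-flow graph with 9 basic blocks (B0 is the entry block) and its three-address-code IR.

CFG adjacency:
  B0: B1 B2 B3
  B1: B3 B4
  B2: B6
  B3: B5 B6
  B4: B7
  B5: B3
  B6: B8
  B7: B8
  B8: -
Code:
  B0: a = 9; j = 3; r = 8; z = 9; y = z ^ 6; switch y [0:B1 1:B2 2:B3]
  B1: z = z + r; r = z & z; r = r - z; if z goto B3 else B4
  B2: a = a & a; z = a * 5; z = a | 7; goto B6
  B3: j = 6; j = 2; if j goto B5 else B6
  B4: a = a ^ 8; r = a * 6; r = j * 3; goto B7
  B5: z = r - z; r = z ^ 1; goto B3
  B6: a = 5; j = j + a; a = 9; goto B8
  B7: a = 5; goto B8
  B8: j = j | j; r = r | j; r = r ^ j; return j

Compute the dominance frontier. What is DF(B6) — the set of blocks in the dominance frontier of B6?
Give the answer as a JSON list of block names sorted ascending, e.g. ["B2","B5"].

Answer: ["B8"]

Analysis:
idom tree: B1←B0 B2←B0 B3←B0 B4←B1 B5←B3 B6←B0 B7←B4 B8←B0
Join-block Dom:
  B3: preds {B0,B1,B5}: {B0} ∩ {B0,B1} ∩ {B0,B3,B5} = {B0}; idom=B0
  B6: preds {B2,B3}: {B0,B2} ∩ {B0,B3} = {B0}; idom=B0
  B8: preds {B6,B7}: {B0,B6} ∩ {B0,B1,B4,B7} = {B0}; idom=B0

DF walk-up:
  join B3 pred B0: · stop@B0
  join B3 pred B1: B1 stop@B0
  join B3 pred B5: B5→B3 stop@B0
  join B6 pred B2: B2 stop@B0
  join B6 pred B3: B3 stop@B0
  join B8 pred B6: B6 stop@B0
  join B8 pred B7: B7→B4→B1 stop@B0
  B0 → ∅
  B1 → {B3,B8}
  B2 → {B6}
  B3 → {B3,B6}
  B4 → {B8}
  B5 → {B3}
  B6 → {B8}
  B7 → {B8}
  B8 → ∅

DF(B6) = ["B8"]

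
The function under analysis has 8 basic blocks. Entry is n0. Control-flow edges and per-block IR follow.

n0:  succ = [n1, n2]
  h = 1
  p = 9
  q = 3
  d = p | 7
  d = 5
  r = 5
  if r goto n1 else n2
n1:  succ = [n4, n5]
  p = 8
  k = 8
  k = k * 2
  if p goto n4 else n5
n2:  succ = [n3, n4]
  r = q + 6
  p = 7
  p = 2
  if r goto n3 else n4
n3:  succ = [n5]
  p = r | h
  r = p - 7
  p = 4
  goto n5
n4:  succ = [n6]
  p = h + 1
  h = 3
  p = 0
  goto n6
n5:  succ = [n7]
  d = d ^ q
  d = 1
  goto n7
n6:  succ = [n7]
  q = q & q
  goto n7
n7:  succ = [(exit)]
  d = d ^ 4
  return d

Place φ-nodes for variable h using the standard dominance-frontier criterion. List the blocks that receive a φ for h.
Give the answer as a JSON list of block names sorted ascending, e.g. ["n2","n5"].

idom tree: n1←n0 n2←n0 n3←n2 n4←n0 n5←n0 n6←n4 n7←n0
Dom at joins:
  n4: preds {n1,n2}: {n0,n1} ∩ {n0,n2} = {n0}; idom=n0
  n5: preds {n1,n3}: {n0,n1} ∩ {n0,n2,n3} = {n0}; idom=n0
  n7: preds {n5,n6}: {n0,n5} ∩ {n0,n4,n6} = {n0}; idom=n0

DF walk-up:
  n4←n1: walk n1 to n0
  n4←n2: walk n2 to n0
  n5←n1: walk n1 to n0
  n5←n3: walk n3→n2 to n0
  n7←n5: walk n5 to n0
  n7←n6: walk n6→n4 to n0
  DF(n0)=∅
  DF(n1)={n4,n5}
  DF(n2)={n4,n5}
  DF(n3)={n5}
  DF(n4)={n7}
  DF(n5)={n7}
  DF(n6)={n7}
  DF(n7)=∅

φ for h: defs {n0,n4}
  DF⁺ = {n7}

Answer: ["n7"]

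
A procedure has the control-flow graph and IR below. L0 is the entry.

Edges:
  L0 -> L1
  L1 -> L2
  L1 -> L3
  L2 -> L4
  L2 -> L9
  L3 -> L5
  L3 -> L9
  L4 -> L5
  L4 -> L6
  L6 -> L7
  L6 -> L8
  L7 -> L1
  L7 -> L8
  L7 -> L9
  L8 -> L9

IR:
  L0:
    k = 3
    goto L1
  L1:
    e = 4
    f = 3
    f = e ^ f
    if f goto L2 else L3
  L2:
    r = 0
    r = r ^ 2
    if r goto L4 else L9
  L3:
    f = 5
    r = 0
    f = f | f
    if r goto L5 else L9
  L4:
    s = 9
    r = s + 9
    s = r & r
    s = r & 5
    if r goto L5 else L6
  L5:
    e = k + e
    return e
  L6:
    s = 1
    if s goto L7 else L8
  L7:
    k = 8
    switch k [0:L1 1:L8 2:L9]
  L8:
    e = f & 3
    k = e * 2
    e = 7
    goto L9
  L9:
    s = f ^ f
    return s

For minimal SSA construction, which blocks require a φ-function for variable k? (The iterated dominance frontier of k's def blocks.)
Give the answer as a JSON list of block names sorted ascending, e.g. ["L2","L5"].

Answer: ["L1", "L8", "L9"]

Working:
idom tree: L1←L0 L2←L1 L3←L1 L4←L2 L5←L1 L6←L4 L7←L6 L8←L6 L9←L1
Join-block Dom:
  L1: preds {L0,L7}: {L0} ∩ {L0,L1,L2,L4,L6,L7} = {L0}; idom=L0
  L5: preds {L3,L4}: {L0,L1,L3} ∩ {L0,L1,L2,L4} = {L0,L1}; idom=L1
  L8: preds {L6,L7}: {L0,L1,L2,L4,L6} ∩ {L0,L1,L2,L4,L6,L7} = {L0,L1,L2,L4,L6}; idom=L6
  L9: preds {L2,L3,L7,L8}: {L0,L1,L2} ∩ {L0,L1,L3} ∩ {L0,L1,L2,L4,L6,L7} ∩ {L0,L1,L2,L4,L6,L8} = {L0,L1}; idom=L1

DF derivation:
  L1←L0: walk · to L0
  L1←L7: walk L7→L6→L4→L2→L1 to L0
  L5←L3: walk L3 to L1
  L5←L4: walk L4→L2 to L1
  L8←L6: walk · to L6
  L8←L7: walk L7 to L6
  L9←L2: walk L2 to L1
  L9←L3: walk L3 to L1
  L9←L7: walk L7→L6→L4→L2 to L1
  L9←L8: walk L8→L6→L4→L2 to L1
  L0: DF=∅
  L1: DF={L1}
  L2: DF={L1,L5,L9}
  L3: DF={L5,L9}
  L4: DF={L1,L5,L9}
  L5: DF=∅
  L6: DF={L1,L9}
  L7: DF={L1,L8,L9}
  L8: DF={L9}
  L9: DF=∅

φ for k: defs {L0,L7,L8}
  DF⁺ = {L1,L8,L9}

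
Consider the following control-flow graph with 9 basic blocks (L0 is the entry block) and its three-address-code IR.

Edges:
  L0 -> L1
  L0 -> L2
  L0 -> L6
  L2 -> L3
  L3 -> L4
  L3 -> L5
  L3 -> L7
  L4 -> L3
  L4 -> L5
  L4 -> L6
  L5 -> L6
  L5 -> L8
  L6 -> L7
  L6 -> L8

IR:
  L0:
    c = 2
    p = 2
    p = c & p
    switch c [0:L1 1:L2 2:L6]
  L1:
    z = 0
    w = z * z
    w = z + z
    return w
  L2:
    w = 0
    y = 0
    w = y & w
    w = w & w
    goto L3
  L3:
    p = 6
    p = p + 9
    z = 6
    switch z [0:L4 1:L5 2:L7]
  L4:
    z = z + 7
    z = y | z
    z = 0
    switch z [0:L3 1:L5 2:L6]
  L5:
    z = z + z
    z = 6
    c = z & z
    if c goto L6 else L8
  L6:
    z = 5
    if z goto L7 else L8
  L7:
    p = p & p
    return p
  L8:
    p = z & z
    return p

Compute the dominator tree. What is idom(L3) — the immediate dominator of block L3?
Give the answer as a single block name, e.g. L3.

Answer: L2

Working:
idom tree: L1←L0 L2←L0 L3←L2 L4←L3 L5←L3 L6←L0 L7←L0 L8←L0
Dom at joins:
  L3: preds {L2,L4}: {L0,L2} ∩ {L0,L2,L3,L4} = {L0,L2}; idom=L2
  L5: preds {L3,L4}: {L0,L2,L3} ∩ {L0,L2,L3,L4} = {L0,L2,L3}; idom=L3
  L6: preds {L0,L4,L5}: {L0} ∩ {L0,L2,L3,L4} ∩ {L0,L2,L3,L5} = {L0}; idom=L0
  L7: preds {L3,L6}: {L0,L2,L3} ∩ {L0,L6} = {L0}; idom=L0
  L8: preds {L5,L6}: {L0,L2,L3,L5} ∩ {L0,L6} = {L0}; idom=L0

idom(L3) = L2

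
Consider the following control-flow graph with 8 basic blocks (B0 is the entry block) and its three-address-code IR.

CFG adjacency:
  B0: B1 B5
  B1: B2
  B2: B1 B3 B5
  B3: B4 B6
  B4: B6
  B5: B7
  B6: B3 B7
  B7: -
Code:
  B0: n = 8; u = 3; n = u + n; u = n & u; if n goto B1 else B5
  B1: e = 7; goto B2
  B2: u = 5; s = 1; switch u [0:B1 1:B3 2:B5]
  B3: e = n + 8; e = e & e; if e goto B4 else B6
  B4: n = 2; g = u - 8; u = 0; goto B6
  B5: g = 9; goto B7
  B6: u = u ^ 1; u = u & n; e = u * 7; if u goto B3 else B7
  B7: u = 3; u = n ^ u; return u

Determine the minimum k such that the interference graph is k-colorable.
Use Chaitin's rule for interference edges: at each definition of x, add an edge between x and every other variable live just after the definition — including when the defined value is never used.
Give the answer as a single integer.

Answer: 3

Working:
def/use:
  B0 def {n,u} use ∅
  B1 def {e} use ∅
  B2 def {s,u} use ∅
  B3 def {e} use {n}
  B4 def {g,n,u} use {u}
  B5 def {g} use ∅
  B6 def {e,u} use {n,u}
  B7 def {u} use {n}

Live sets:
  B0 li=∅ lo={n}
  B1 li={n} lo={n}
  B2 li={n} lo={n,u}
  B3 li={n,u} lo={n,u}
  B4 li={u} lo={n,u}
  B5 li={n} lo={n}
  B6 li={n,u} lo={n,u}
  B7 li={n} lo=∅

Conflict graph:
  e: {n,u}
  g: {n}
  n: {e,g,s,u}
  s: {n,u}
  u: {e,n,s}

Registers:
  lower bound: {e,n,u} mutually conflict ⇒ χ ≥ 3
  3-colouring: c0={n}  c1={g,u}  c2={e,s}
  χ = 3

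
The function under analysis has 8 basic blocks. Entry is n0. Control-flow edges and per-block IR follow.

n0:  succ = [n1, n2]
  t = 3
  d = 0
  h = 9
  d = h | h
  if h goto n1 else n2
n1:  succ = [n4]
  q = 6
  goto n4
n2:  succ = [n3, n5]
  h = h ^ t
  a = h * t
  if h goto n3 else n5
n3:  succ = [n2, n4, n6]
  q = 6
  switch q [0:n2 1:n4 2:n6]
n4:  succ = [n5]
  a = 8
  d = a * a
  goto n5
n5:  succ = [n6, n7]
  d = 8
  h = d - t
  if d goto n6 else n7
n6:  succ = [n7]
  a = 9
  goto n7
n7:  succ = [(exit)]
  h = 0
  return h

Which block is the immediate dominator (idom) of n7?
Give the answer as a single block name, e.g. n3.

idom tree: n1←n0 n2←n0 n3←n2 n4←n0 n5←n0 n6←n0 n7←n0
Dom∩ at merges:
  n2: preds {n0,n3}: {n0} ∩ {n0,n2,n3} = {n0}; idom=n0
  n4: preds {n1,n3}: {n0,n1} ∩ {n0,n2,n3} = {n0}; idom=n0
  n5: preds {n2,n4}: {n0,n2} ∩ {n0,n4} = {n0}; idom=n0
  n6: preds {n3,n5}: {n0,n2,n3} ∩ {n0,n5} = {n0}; idom=n0
  n7: preds {n5,n6}: {n0,n5} ∩ {n0,n6} = {n0}; idom=n0

idom(n7) = n0

Answer: n0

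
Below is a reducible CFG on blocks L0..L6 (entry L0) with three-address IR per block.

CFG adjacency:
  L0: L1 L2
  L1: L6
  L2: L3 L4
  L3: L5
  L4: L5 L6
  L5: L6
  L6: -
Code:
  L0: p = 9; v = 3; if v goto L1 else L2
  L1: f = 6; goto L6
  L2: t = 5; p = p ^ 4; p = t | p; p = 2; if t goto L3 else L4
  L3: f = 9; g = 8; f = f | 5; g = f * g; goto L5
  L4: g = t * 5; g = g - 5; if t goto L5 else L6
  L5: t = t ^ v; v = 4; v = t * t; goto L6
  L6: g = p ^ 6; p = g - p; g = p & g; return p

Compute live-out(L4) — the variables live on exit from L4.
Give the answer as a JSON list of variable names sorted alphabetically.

def/use:
  L0: def={p,v} ue=∅
  L1: def={f} ue=∅
  L2: def={p,t} ue={p}
  L3: def={f,g} ue=∅
  L4: def={g} ue={t}
  L5: def={t,v} ue={t,v}
  L6: def={g,p} ue={p}

Live sets:
  L0: in=∅ out={p,v}
  L1: in={p} out={p}
  L2: in={p,v} out={p,t,v}
  L3: in={p,t,v} out={p,t,v}
  L4: in={p,t,v} out={p,t,v}
  L5: in={p,t,v} out={p}
  L6: in={p} out=∅

live-out(L4) = ["p", "t", "v"]

Answer: ["p", "t", "v"]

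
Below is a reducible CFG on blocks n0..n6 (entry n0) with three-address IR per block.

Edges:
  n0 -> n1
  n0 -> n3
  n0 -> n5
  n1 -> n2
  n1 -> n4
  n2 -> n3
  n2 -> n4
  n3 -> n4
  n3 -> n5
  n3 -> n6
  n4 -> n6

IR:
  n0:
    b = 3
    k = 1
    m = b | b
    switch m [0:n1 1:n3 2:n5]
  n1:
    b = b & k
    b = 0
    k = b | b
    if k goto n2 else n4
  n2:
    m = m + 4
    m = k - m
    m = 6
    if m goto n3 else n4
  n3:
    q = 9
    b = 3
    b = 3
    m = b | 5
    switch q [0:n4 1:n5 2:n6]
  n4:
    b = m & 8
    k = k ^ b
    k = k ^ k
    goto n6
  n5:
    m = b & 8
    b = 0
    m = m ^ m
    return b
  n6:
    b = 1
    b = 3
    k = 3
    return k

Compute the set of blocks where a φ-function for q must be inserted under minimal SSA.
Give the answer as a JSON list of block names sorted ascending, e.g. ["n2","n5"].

idom tree: n1←n0 n2←n1 n3←n0 n4←n0 n5←n0 n6←n0
Dom∩ at merges:
  n3: preds {n0,n2}: {n0} ∩ {n0,n1,n2} = {n0}; idom=n0
  n4: preds {n1,n2,n3}: {n0,n1} ∩ {n0,n1,n2} ∩ {n0,n3} = {n0}; idom=n0
  n5: preds {n0,n3}: {n0} ∩ {n0,n3} = {n0}; idom=n0
  n6: preds {n3,n4}: {n0,n3} ∩ {n0,n4} = {n0}; idom=n0

DF walk-up:
  join n3 pred n0: · stop@n0
  join n3 pred n2: n2→n1 stop@n0
  join n4 pred n1: n1 stop@n0
  join n4 pred n2: n2→n1 stop@n0
  join n4 pred n3: n3 stop@n0
  join n5 pred n0: · stop@n0
  join n5 pred n3: n3 stop@n0
  join n6 pred n3: n3 stop@n0
  join n6 pred n4: n4 stop@n0
  n0 → ∅
  n1 → {n3,n4}
  n2 → {n3,n4}
  n3 → {n4,n5,n6}
  n4 → {n6}
  n5 → ∅
  n6 → ∅

φ for q: defs {n3}
  DF⁺ = {n4,n5,n6}

Answer: ["n4", "n5", "n6"]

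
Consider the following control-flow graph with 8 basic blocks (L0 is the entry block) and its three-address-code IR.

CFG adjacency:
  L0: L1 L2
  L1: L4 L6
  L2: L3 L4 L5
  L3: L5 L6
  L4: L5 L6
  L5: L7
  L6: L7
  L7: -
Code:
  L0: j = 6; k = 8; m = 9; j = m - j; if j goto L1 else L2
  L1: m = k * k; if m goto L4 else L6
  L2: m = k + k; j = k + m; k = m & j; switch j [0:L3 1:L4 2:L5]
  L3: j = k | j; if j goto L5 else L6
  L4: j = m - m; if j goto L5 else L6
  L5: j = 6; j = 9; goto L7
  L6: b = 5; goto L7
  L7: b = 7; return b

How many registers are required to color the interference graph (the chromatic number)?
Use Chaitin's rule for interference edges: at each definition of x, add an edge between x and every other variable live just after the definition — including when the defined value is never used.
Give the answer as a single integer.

Answer: 3

Analysis:
def/use:
  L0: {j,k,m} / ∅
  L1: {m} / {k}
  L2: {j,k,m} / {k}
  L3: {j} / {j,k}
  L4: {j} / {m}
  L5: {j} / ∅
  L6: {b} / ∅
  L7: {b} / ∅

Liveness:
  live L0: ∅→{k}
  live L1: {k}→{m}
  live L2: {k}→{j,k,m}
  live L3: {j,k}→∅
  live L4: {m}→∅
  live L5: ∅→∅
  live L6: ∅→∅
  live L7: ∅→∅

Interfere edges:
  b: ∅
  j: {k,m}
  k: {j,m}
  m: {j,k}

Chromatic number:
  lower bound: {j,k,m} mutually conflict ⇒ χ ≥ 3
  assign b→r0 j→r0 k→r1 m→r2 — no edge inside a register ⇒ χ ≤ 3
  χ = 3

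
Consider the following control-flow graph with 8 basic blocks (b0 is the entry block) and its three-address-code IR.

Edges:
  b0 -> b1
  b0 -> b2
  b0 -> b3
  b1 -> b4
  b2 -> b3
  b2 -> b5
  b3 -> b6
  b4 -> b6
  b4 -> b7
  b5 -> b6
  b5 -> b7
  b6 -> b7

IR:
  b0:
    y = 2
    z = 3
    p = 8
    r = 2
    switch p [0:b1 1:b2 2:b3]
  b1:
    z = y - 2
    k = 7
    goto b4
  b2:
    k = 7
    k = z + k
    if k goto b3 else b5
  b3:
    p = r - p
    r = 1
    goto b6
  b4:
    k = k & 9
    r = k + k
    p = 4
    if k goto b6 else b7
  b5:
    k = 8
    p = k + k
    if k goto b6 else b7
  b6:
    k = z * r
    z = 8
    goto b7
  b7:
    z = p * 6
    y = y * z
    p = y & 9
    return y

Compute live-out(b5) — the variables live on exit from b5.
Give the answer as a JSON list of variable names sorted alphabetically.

Answer: ["p", "r", "y", "z"]

Working:
Per-block:
  b0: {p,r,y,z} / ∅
  b1: {k,z} / {y}
  b2: {k} / {z}
  b3: {p,r} / {p,r}
  b4: {k,p,r} / {k}
  b5: {k,p} / ∅
  b6: {k,z} / {r,z}
  b7: {p,y,z} / {p,y}

Liveness:
  b0: in=∅ out={p,r,y,z}
  b1: in={y} out={k,y,z}
  b2: in={p,r,y,z} out={p,r,y,z}
  b3: in={p,r,y,z} out={p,r,y,z}
  b4: in={k,y,z} out={p,r,y,z}
  b5: in={r,y,z} out={p,r,y,z}
  b6: in={p,r,y,z} out={p,y}
  b7: in={p,y} out=∅

live-out(b5) = ["p", "r", "y", "z"]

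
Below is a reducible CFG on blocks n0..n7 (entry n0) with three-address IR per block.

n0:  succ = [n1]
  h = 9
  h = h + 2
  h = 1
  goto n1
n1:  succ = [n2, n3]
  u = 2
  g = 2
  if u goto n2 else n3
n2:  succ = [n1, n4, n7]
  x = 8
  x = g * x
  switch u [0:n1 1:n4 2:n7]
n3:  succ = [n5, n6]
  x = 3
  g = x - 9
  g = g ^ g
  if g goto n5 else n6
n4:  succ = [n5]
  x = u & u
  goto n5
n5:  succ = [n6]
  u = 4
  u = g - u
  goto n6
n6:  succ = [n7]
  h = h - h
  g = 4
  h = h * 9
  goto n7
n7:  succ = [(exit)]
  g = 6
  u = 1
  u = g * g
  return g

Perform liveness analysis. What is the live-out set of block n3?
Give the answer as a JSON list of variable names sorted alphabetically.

Answer: ["g", "h"]

Working:
def/use:
  n0 def {h} use ∅
  n1 def {g,u} use ∅
  n2 def {x} use {g,u}
  n3 def {g,x} use ∅
  n4 def {x} use {u}
  n5 def {u} use {g}
  n6 def {g,h} use {h}
  n7 def {g,u} use ∅

Liveness:
  n0: in=∅ out={h}
  n1: in={h} out={g,h,u}
  n2: in={g,h,u} out={g,h,u}
  n3: in={h} out={g,h}
  n4: in={g,h,u} out={g,h}
  n5: in={g,h} out={h}
  n6: in={h} out=∅
  n7: in=∅ out=∅

live-out(n3) = ["g", "h"]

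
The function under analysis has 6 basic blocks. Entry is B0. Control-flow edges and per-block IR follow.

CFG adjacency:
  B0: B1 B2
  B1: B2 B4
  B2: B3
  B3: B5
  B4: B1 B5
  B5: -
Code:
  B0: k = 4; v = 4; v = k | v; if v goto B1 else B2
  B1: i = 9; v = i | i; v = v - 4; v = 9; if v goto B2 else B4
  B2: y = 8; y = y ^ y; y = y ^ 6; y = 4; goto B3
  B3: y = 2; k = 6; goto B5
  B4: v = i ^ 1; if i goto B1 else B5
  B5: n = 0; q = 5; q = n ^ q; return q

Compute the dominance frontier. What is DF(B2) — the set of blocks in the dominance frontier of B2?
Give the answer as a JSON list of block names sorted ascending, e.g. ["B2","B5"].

idom tree: B1←B0 B2←B0 B3←B2 B4←B1 B5←B0
Dom∩ at merges:
  B1: preds {B0,B4}: {B0} ∩ {B0,B1,B4} = {B0}; idom=B0
  B2: preds {B0,B1}: {B0} ∩ {B0,B1} = {B0}; idom=B0
  B5: preds {B3,B4}: {B0,B2,B3} ∩ {B0,B1,B4} = {B0}; idom=B0

DF derivation:
  join B1 pred B0: · stop@B0
  join B1 pred B4: B4→B1 stop@B0
  join B2 pred B0: · stop@B0
  join B2 pred B1: B1 stop@B0
  join B5 pred B3: B3→B2 stop@B0
  join B5 pred B4: B4→B1 stop@B0
  B0: DF=∅
  B1: DF={B1,B2,B5}
  B2: DF={B5}
  B3: DF={B5}
  B4: DF={B1,B5}
  B5: DF=∅

DF(B2) = ["B5"]

Answer: ["B5"]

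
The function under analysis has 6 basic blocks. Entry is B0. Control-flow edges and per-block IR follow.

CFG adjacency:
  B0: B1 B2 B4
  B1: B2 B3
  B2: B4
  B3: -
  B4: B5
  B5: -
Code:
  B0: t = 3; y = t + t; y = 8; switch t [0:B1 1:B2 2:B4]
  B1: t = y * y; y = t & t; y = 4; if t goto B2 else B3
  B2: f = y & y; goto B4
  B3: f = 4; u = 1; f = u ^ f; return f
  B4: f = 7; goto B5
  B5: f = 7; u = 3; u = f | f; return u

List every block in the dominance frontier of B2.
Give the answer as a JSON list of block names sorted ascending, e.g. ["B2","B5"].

idom tree: B1←B0 B2←B0 B3←B1 B4←B0 B5←B4
Join-block Dom:
  B2: preds {B0,B1}: {B0} ∩ {B0,B1} = {B0}; idom=B0
  B4: preds {B0,B2}: {B0} ∩ {B0,B2} = {B0}; idom=B0

Frontier:
  B2←B0: walk · to B0
  B2←B1: walk B1 to B0
  B4←B0: walk · to B0
  B4←B2: walk B2 to B0
  B0 → ∅
  B1 → {B2}
  B2 → {B4}
  B3 → ∅
  B4 → ∅
  B5 → ∅

DF(B2) = ["B4"]

Answer: ["B4"]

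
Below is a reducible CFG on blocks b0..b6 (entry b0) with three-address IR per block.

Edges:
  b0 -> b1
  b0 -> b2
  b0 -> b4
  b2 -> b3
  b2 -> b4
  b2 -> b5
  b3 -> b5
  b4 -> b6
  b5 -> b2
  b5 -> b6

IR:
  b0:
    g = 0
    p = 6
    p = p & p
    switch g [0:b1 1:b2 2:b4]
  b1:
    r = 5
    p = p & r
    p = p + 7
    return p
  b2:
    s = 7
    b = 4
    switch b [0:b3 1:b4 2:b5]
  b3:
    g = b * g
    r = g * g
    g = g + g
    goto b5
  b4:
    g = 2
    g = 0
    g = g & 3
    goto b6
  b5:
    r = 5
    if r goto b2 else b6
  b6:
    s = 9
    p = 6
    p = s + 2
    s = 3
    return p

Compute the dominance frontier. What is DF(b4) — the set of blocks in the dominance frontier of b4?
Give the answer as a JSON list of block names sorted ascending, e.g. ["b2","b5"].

idom tree: b1←b0 b2←b0 b3←b2 b4←b0 b5←b2 b6←b0
Dom at joins:
  b2: preds {b0,b5}: {b0} ∩ {b0,b2,b5} = {b0}; idom=b0
  b4: preds {b0,b2}: {b0} ∩ {b0,b2} = {b0}; idom=b0
  b5: preds {b2,b3}: {b0,b2} ∩ {b0,b2,b3} = {b0,b2}; idom=b2
  b6: preds {b4,b5}: {b0,b4} ∩ {b0,b2,b5} = {b0}; idom=b0

DF derivation:
  b2←b0: walk · to b0
  b2←b5: walk b5→b2 to b0
  b4←b0: walk · to b0
  b4←b2: walk b2 to b0
  b5←b2: walk · to b2
  b5←b3: walk b3 to b2
  b6←b4: walk b4 to b0
  b6←b5: walk b5→b2 to b0
  b0 → ∅
  b1 → ∅
  b2 → {b2,b4,b6}
  b3 → {b5}
  b4 → {b6}
  b5 → {b2,b6}
  b6 → ∅

DF(b4) = ["b6"]

Answer: ["b6"]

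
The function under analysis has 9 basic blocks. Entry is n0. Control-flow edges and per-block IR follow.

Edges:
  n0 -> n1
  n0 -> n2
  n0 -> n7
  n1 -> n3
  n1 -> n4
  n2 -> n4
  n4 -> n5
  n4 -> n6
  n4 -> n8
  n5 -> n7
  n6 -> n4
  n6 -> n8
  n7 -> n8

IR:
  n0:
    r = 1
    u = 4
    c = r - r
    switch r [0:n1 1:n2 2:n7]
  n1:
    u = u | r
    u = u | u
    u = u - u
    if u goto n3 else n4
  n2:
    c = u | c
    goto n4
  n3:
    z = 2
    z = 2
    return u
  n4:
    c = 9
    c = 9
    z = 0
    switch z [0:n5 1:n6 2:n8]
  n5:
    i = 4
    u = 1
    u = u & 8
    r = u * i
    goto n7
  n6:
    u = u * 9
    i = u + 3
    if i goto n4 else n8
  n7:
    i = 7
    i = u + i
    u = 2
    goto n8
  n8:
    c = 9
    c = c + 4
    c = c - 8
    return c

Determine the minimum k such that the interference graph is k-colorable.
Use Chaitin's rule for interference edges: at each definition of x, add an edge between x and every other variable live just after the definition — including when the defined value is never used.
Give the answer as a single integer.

def/use:
  n0: def={c,r,u} ue=∅
  n1: def={u} ue={r,u}
  n2: def={c} ue={c,u}
  n3: def={z} ue={u}
  n4: def={c,z} ue=∅
  n5: def={i,r,u} ue=∅
  n6: def={i,u} ue={u}
  n7: def={i,u} ue={u}
  n8: def={c} ue=∅

Liveness:
  n0 li=∅ lo={c,r,u}
  n1 li={r,u} lo={u}
  n2 li={c,u} lo={u}
  n3 li={u} lo=∅
  n4 li={u} lo={u}
  n5 li=∅ lo={u}
  n6 li={u} lo={u}
  n7 li={u} lo=∅
  n8 li=∅ lo=∅

Conflict graph:
  c↔{r,u}
  i↔{u}
  r↔{c,u}
  u↔{c,i,r,z}
  z↔{u}

Chromatic number:
  lower bound: {c,r,u} mutually conflict ⇒ χ ≥ 3
  assign c→r1 i→r1 r→r2 u→r0 z→r1 — no edge inside a register ⇒ χ ≤ 3
  χ = 3

Answer: 3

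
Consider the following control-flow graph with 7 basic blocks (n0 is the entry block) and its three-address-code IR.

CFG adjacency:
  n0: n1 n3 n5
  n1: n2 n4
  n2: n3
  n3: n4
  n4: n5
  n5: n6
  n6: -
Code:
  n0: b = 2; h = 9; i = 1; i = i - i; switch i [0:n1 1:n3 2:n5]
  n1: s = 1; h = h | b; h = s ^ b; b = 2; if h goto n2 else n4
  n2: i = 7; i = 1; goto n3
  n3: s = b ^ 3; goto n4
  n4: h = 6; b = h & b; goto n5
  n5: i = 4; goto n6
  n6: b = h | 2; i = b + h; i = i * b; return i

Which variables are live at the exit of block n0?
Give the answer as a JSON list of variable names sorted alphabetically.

Answer: ["b", "h"]

Analysis:
def/use:
  n0: def={b,h,i} ue=∅
  n1: def={b,h,s} ue={b,h}
  n2: def={i} ue=∅
  n3: def={s} ue={b}
  n4: def={b,h} ue={b}
  n5: def={i} ue=∅
  n6: def={b,i} ue={h}

Backward fixpoint:
  n0: in=∅ out={b,h}
  n1: in={b,h} out={b}
  n2: in={b} out={b}
  n3: in={b} out={b}
  n4: in={b} out={h}
  n5: in={h} out={h}
  n6: in={h} out=∅

live-out(n0) = ["b", "h"]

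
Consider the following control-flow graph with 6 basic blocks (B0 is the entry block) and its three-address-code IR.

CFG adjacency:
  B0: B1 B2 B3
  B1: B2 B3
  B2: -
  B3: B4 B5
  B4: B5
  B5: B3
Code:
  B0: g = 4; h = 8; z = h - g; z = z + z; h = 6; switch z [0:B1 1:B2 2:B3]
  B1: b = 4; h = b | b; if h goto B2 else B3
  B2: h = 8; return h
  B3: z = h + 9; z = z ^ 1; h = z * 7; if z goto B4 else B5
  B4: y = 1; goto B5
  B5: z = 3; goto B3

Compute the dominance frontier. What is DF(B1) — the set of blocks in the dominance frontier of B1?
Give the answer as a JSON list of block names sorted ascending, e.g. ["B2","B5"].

Answer: ["B2", "B3"]

Analysis:
idom tree: B1←B0 B2←B0 B3←B0 B4←B3 B5←B3
Dom at joins:
  B2: preds {B0,B1}: {B0} ∩ {B0,B1} = {B0}; idom=B0
  B3: preds {B0,B1,B5}: {B0} ∩ {B0,B1} ∩ {B0,B3,B5} = {B0}; idom=B0
  B5: preds {B3,B4}: {B0,B3} ∩ {B0,B3,B4} = {B0,B3}; idom=B3

DF walk-up:
  B2←B0: walk · to B0
  B2←B1: walk B1 to B0
  B3←B0: walk · to B0
  B3←B1: walk B1 to B0
  B3←B5: walk B5→B3 to B0
  B5←B3: walk · to B3
  B5←B4: walk B4 to B3
  DF(B0)=∅
  DF(B1)={B2,B3}
  DF(B2)=∅
  DF(B3)={B3}
  DF(B4)={B5}
  DF(B5)={B3}

DF(B1) = ["B2", "B3"]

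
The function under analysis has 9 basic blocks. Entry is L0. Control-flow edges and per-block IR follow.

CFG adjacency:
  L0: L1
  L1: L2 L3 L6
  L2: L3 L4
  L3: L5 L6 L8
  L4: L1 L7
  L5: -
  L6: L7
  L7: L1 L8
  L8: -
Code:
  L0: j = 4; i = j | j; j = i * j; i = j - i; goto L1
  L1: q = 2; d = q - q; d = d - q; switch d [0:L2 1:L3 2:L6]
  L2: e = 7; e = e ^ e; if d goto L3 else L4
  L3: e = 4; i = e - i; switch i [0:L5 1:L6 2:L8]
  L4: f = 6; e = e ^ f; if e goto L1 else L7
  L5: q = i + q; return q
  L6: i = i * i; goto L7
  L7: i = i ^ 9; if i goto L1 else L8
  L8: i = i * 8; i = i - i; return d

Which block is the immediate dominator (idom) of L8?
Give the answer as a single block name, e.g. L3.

idom tree: L1←L0 L2←L1 L3←L1 L4←L2 L5←L3 L6←L1 L7←L1 L8←L1
Dom∩ at merges:
  L1: preds {L0,L4,L7}: {L0} ∩ {L0,L1,L2,L4} ∩ {L0,L1,L7} = {L0}; idom=L0
  L3: preds {L1,L2}: {L0,L1} ∩ {L0,L1,L2} = {L0,L1}; idom=L1
  L6: preds {L1,L3}: {L0,L1} ∩ {L0,L1,L3} = {L0,L1}; idom=L1
  L7: preds {L4,L6}: {L0,L1,L2,L4} ∩ {L0,L1,L6} = {L0,L1}; idom=L1
  L8: preds {L3,L7}: {L0,L1,L3} ∩ {L0,L1,L7} = {L0,L1}; idom=L1

idom(L8) = L1

Answer: L1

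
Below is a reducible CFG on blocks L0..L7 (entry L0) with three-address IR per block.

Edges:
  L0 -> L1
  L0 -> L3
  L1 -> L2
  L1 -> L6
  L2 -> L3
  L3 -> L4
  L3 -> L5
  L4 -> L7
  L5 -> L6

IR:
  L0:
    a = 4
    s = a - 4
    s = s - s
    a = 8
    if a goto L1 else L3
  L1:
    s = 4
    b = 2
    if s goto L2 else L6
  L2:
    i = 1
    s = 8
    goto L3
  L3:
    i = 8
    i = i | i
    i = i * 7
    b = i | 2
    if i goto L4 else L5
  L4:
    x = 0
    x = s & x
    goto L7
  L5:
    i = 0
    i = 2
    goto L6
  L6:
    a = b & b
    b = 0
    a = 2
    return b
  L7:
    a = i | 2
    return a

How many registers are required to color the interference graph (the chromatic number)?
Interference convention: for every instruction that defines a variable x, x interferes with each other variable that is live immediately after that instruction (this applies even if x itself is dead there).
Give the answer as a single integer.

def/use:
  L0: {a,s} / ∅
  L1: {b,s} / ∅
  L2: {i,s} / ∅
  L3: {b,i} / ∅
  L4: {x} / {s}
  L5: {i} / ∅
  L6: {a,b} / {b}
  L7: {a} / {i}

Live sets:
  L0 li=∅ lo={s}
  L1 li=∅ lo={b}
  L2 li=∅ lo={s}
  L3 li={s} lo={b,i,s}
  L4 li={i,s} lo={i}
  L5 li={b} lo={b}
  L6 li={b} lo=∅
  L7 li={i} lo=∅

Interfere edges:
  a: {b,s}
  b: {a,i,s}
  i: {b,s,x}
  s: {a,b,i,x}
  x: {i,s}

Chromatic number:
  {a,b,s} pairwise interfere (3-clique) ⇒ χ ≥ 3
  3-colouring: c0={s}  c1={b,x}  c2={a,i}
  χ = 3

Answer: 3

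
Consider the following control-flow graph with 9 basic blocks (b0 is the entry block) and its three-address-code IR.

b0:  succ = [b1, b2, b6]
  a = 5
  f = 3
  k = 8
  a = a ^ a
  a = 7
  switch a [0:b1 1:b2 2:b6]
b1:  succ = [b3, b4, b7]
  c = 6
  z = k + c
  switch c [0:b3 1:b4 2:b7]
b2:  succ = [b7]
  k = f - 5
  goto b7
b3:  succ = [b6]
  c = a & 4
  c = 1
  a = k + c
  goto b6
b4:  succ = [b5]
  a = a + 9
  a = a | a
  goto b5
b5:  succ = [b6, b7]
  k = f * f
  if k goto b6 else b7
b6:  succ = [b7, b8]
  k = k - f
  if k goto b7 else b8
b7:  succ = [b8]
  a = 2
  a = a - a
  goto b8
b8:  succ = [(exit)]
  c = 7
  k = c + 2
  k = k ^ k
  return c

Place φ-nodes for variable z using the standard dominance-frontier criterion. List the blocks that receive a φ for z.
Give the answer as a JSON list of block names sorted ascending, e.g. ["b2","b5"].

Answer: ["b6", "b7", "b8"]

Analysis:
idom tree: b1←b0 b2←b0 b3←b1 b4←b1 b5←b4 b6←b0 b7←b0 b8←b0
Join-block Dom:
  b6: preds {b0,b3,b5}: {b0} ∩ {b0,b1,b3} ∩ {b0,b1,b4,b5} = {b0}; idom=b0
  b7: preds {b1,b2,b5,b6}: {b0,b1} ∩ {b0,b2} ∩ {b0,b1,b4,b5} ∩ {b0,b6} = {b0}; idom=b0
  b8: preds {b6,b7}: {b0,b6} ∩ {b0,b7} = {b0}; idom=b0

DF walk-up:
  b6←b0: walk · to b0
  b6←b3: walk b3→b1 to b0
  b6←b5: walk b5→b4→b1 to b0
  b7←b1: walk b1 to b0
  b7←b2: walk b2 to b0
  b7←b5: walk b5→b4→b1 to b0
  b7←b6: walk b6 to b0
  b8←b6: walk b6 to b0
  b8←b7: walk b7 to b0
  DF(b0)=∅
  DF(b1)={b6,b7}
  DF(b2)={b7}
  DF(b3)={b6}
  DF(b4)={b6,b7}
  DF(b5)={b6,b7}
  DF(b6)={b7,b8}
  DF(b7)={b8}
  DF(b8)=∅

φ for z: defs {b1}
  DF⁺ = {b6,b7,b8}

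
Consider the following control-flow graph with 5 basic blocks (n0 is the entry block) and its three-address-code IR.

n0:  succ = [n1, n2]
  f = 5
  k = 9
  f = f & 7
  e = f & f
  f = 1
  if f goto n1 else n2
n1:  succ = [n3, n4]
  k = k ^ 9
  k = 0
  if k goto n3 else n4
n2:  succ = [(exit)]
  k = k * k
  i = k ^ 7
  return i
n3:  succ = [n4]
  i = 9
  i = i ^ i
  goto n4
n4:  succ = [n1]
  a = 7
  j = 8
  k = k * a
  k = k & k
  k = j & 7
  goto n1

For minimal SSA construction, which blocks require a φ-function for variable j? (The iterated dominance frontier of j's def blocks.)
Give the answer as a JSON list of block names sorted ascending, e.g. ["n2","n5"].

idom tree: n1←n0 n2←n0 n3←n1 n4←n1
Join-block Dom:
  n1: preds {n0,n4}: {n0} ∩ {n0,n1,n4} = {n0}; idom=n0
  n4: preds {n1,n3}: {n0,n1} ∩ {n0,n1,n3} = {n0,n1}; idom=n1

DF walk-up:
  n1←n0: walk · to n0
  n1←n4: walk n4→n1 to n0
  n4←n1: walk · to n1
  n4←n3: walk n3 to n1
  n0: DF=∅
  n1: DF={n1}
  n2: DF=∅
  n3: DF={n4}
  n4: DF={n1}

φ for j: defs {n4}
  DF⁺ = {n1}

Answer: ["n1"]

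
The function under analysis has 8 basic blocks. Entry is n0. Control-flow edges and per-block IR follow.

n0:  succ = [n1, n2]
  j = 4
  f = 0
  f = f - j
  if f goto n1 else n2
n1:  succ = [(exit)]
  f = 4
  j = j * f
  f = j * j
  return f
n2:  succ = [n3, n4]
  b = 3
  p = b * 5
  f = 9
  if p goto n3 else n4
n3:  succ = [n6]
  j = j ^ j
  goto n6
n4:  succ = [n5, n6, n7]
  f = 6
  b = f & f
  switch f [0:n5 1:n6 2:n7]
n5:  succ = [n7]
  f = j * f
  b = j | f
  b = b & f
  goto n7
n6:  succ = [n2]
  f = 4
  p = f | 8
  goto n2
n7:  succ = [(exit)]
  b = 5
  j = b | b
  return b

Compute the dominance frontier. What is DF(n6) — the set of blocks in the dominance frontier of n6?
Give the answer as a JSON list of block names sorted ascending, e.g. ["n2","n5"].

Answer: ["n2"]

Analysis:
idom tree: n1←n0 n2←n0 n3←n2 n4←n2 n5←n4 n6←n2 n7←n4
Dom∩ at merges:
  n2: preds {n0,n6}: {n0} ∩ {n0,n2,n6} = {n0}; idom=n0
  n6: preds {n3,n4}: {n0,n2,n3} ∩ {n0,n2,n4} = {n0,n2}; idom=n2
  n7: preds {n4,n5}: {n0,n2,n4} ∩ {n0,n2,n4,n5} = {n0,n2,n4}; idom=n4

Frontier:
  join n2 pred n0: · stop@n0
  join n2 pred n6: n6→n2 stop@n0
  join n6 pred n3: n3 stop@n2
  join n6 pred n4: n4 stop@n2
  join n7 pred n4: · stop@n4
  join n7 pred n5: n5 stop@n4
  n0 → ∅
  n1 → ∅
  n2 → {n2}
  n3 → {n6}
  n4 → {n6}
  n5 → {n7}
  n6 → {n2}
  n7 → ∅

DF(n6) = ["n2"]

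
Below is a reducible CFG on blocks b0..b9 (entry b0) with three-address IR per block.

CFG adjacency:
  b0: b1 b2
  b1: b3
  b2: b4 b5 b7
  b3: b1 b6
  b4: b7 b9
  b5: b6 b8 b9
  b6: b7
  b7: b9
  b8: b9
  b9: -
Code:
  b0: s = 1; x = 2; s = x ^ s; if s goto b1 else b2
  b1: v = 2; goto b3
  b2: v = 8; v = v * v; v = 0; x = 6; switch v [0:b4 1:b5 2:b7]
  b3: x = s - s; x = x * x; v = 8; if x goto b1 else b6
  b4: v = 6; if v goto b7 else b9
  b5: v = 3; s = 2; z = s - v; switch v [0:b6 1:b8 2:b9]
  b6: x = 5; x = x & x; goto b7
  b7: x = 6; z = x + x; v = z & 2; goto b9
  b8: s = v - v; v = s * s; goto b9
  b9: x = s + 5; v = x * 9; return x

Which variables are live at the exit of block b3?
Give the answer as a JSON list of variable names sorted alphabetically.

Block summaries:
  b0 def {s,x} use ∅
  b1 def {v} use ∅
  b2 def {v,x} use ∅
  b3 def {v,x} use {s}
  b4 def {v} use ∅
  b5 def {s,v,z} use ∅
  b6 def {x} use ∅
  b7 def {v,x,z} use ∅
  b8 def {s,v} use {v}
  b9 def {v,x} use {s}

Backward fixpoint:
  b0 li=∅ lo={s}
  b1 li={s} lo={s}
  b2 li={s} lo={s}
  b3 li={s} lo={s}
  b4 li={s} lo={s}
  b5 li=∅ lo={s,v}
  b6 li={s} lo={s}
  b7 li={s} lo={s}
  b8 li={v} lo={s}
  b9 li={s} lo=∅

live-out(b3) = ["s"]

Answer: ["s"]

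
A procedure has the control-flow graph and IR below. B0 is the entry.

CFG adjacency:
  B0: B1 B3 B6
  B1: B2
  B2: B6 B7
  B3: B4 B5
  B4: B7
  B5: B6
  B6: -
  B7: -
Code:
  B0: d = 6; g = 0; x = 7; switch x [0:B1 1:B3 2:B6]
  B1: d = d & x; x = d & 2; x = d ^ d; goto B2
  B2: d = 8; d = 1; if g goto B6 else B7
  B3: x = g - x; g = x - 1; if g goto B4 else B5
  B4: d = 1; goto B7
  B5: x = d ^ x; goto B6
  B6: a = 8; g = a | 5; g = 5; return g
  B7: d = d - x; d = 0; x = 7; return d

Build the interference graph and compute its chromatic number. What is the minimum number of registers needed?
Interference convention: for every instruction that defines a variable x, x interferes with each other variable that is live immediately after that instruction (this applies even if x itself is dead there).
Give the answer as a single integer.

Block summaries:
  B0: def={d,g,x} ue=∅
  B1: def={d,x} ue={d,x}
  B2: def={d} ue={g}
  B3: def={g,x} ue={g,x}
  B4: def={d} ue=∅
  B5: def={x} ue={d,x}
  B6: def={a,g} ue=∅
  B7: def={d,x} ue={d,x}

Live sets:
  B0 li=∅ lo={d,g,x}
  B1 li={d,g,x} lo={g,x}
  B2 li={g,x} lo={d,x}
  B3 li={d,g,x} lo={d,x}
  B4 li={x} lo={d,x}
  B5 li={d,x} lo=∅
  B6 li=∅ lo=∅
  B7 li={d,x} lo=∅

Interfere edges:
  a: ∅
  d: {g,x}
  g: {d,x}
  x: {d,g}

Chromatic number:
  lower bound: {d,g,x} mutually conflict ⇒ χ ≥ 3
  assign a→r0 d→r0 g→r1 x→r2 — no edge inside a register ⇒ χ ≤ 3
  χ = 3

Answer: 3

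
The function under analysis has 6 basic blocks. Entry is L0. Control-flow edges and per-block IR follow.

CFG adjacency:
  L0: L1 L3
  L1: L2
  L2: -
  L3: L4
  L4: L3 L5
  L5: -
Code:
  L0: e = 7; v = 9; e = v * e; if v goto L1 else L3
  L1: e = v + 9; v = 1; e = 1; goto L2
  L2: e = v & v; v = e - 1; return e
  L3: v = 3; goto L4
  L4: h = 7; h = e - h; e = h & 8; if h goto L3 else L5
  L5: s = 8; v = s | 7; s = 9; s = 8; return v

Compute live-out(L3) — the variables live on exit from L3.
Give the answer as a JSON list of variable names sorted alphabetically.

Per-block:
  L0 def {e,v} use ∅
  L1 def {e,v} use {v}
  L2 def {e,v} use {v}
  L3 def {v} use ∅
  L4 def {e,h} use {e}
  L5 def {s,v} use ∅

Backward fixpoint:
  live L0: ∅→{e,v}
  live L1: {v}→{v}
  live L2: {v}→∅
  live L3: {e}→{e}
  live L4: {e}→{e}
  live L5: ∅→∅

live-out(L3) = ["e"]

Answer: ["e"]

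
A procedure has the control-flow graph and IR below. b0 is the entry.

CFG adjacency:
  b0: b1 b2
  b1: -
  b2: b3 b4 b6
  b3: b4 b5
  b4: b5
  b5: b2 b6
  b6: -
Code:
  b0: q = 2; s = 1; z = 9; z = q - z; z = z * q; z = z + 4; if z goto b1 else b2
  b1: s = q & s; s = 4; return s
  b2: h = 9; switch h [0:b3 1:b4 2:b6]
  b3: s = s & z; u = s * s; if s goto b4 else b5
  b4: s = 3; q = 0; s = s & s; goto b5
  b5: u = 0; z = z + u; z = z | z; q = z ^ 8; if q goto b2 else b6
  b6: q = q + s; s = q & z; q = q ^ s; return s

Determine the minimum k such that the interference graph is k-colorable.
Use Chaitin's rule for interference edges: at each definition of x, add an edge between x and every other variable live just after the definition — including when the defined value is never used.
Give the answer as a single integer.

def/use:
  b0 def {q,s,z} use ∅
  b1 def {s} use {q,s}
  b2 def {h} use ∅
  b3 def {s,u} use {s,z}
  b4 def {q,s} use ∅
  b5 def {q,u,z} use {z}
  b6 def {q,s} use {q,s,z}

Live sets:
  live b0: ∅→{q,s,z}
  live b1: {q,s}→∅
  live b2: {q,s,z}→{q,s,z}
  live b3: {s,z}→{s,z}
  live b4: {z}→{s,z}
  live b5: {s,z}→{q,s,z}
  live b6: {q,s,z}→∅

Interfere edges:
  h↔{q,s,z}
  q↔{h,s,z}
  s↔{h,q,u,z}
  u↔{s,z}
  z↔{h,q,s,u}

Registers:
  clique {h,q,s,z} ⇒ need ≥ 4
  assign h→c2 q→c3 s→c0 u→c2 z→c1 — no edge inside a register ⇒ χ ≤ 4
  χ = 4

Answer: 4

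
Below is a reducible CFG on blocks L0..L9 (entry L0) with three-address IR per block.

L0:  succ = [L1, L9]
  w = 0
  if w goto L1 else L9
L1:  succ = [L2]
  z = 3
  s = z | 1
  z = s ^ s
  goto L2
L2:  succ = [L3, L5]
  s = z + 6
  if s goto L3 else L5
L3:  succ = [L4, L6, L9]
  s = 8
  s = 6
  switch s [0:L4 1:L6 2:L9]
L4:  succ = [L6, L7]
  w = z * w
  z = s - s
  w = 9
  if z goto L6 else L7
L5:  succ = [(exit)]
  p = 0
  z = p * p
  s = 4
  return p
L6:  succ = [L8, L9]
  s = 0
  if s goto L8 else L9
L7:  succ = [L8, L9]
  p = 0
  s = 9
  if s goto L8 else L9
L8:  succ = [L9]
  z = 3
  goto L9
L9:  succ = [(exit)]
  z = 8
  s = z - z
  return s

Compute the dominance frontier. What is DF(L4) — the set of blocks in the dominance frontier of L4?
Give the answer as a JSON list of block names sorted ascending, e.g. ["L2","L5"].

Answer: ["L6", "L8", "L9"]

Analysis:
idom tree: L1←L0 L2←L1 L3←L2 L4←L3 L5←L2 L6←L3 L7←L4 L8←L3 L9←L0
Dom∩ at merges:
  L6: preds {L3,L4}: {L0,L1,L2,L3} ∩ {L0,L1,L2,L3,L4} = {L0,L1,L2,L3}; idom=L3
  L8: preds {L6,L7}: {L0,L1,L2,L3,L6} ∩ {L0,L1,L2,L3,L4,L7} = {L0,L1,L2,L3}; idom=L3
  L9: preds {L0,L3,L6,L7,L8}: {L0} ∩ {L0,L1,L2,L3} ∩ {L0,L1,L2,L3,L6} ∩ {L0,L1,L2,L3,L4,L7} ∩ {L0,L1,L2,L3,L8} = {L0}; idom=L0

DF walk-up:
  join L6 pred L3: · stop@L3
  join L6 pred L4: L4 stop@L3
  join L8 pred L6: L6 stop@L3
  join L8 pred L7: L7→L4 stop@L3
  join L9 pred L0: · stop@L0
  join L9 pred L3: L3→L2→L1 stop@L0
  join L9 pred L6: L6→L3→L2→L1 stop@L0
  join L9 pred L7: L7→L4→L3→L2→L1 stop@L0
  join L9 pred L8: L8→L3→L2→L1 stop@L0
  DF(L0)=∅
  DF(L1)={L9}
  DF(L2)={L9}
  DF(L3)={L9}
  DF(L4)={L6,L8,L9}
  DF(L5)=∅
  DF(L6)={L8,L9}
  DF(L7)={L8,L9}
  DF(L8)={L9}
  DF(L9)=∅

DF(L4) = ["L6", "L8", "L9"]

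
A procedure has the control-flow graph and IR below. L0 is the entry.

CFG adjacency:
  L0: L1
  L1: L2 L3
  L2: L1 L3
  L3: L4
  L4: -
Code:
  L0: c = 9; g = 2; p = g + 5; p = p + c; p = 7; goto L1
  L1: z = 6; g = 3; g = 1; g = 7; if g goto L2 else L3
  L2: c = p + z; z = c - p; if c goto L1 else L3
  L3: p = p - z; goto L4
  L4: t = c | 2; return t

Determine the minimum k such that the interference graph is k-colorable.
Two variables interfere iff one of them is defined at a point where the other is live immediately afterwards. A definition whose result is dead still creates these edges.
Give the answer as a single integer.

Per-block:
  L0: def={c,g,p} ue=∅
  L1: def={g,z} ue=∅
  L2: def={c,z} ue={p,z}
  L3: def={p} ue={p,z}
  L4: def={t} ue={c}

Liveness:
  live L0: ∅→{c,p}
  live L1: {c,p}→{c,p,z}
  live L2: {p,z}→{c,p,z}
  live L3: {c,p,z}→{c}
  live L4: {c}→∅

Interfere edges:
  c↔{g,p,z}
  g↔{c,p,z}
  p↔{c,g,z}
  t↔∅
  z↔{c,g,p}

Chromatic number:
  lower bound: {c,g,p,z} mutually conflict ⇒ χ ≥ 4
  4-colouring: R0={c,t}  R1={g}  R2={p}  R3={z}
  χ = 4

Answer: 4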